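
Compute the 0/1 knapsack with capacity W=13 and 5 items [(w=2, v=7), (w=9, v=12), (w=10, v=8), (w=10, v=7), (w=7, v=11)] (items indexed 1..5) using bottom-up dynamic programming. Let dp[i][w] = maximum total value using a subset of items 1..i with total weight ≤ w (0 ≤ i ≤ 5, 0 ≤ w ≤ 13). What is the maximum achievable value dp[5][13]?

19

i\w   0   1   2   3   4   5   6   7   8   9  10  11  12  13
  0   0   0   0   0   0   0   0   0   0   0   0   0   0   0
  1   0   0   7   7   7   7   7   7   7   7   7   7   7   7
  2   0   0   7   7   7   7   7   7   7  12  12  19  19  19
  3   0   0   7   7   7   7   7   7   7  12  12  19  19  19
  4   0   0   7   7   7   7   7   7   7  12  12  19  19  19
  5   0   0   7   7   7   7   7  11  11  18  18  19  19  19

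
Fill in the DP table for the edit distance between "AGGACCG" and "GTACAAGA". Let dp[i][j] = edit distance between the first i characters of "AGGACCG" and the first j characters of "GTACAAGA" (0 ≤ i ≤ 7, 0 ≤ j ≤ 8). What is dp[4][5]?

   ''  G  T  A  C  A  A  G  A
''  0  1  2  3  4  5  6  7  8
 A  1  1  2  2  3  4  5  6  7
 G  2  1  2  3  3  4  5  5  6
 G  3  2  2  3  4  4  5  5  6
 A  4  3  3  2  3  4  4  5  5
 C  5  4  4  3  2  3  4  5  6
 C  6  5  5  4  3  3  4  5  6
 G  7  6  6  5  4  4  4  4  5

4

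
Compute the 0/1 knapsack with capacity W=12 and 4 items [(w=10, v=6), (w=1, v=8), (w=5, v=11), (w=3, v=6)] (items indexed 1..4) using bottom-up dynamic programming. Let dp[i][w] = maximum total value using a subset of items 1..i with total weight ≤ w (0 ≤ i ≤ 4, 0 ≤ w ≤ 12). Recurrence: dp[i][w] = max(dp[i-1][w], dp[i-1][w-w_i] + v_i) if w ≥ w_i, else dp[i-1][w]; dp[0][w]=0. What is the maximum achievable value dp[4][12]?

i\w   0   1   2   3   4   5   6   7   8   9  10  11  12
  0   0   0   0   0   0   0   0   0   0   0   0   0   0
  1   0   0   0   0   0   0   0   0   0   0   6   6   6
  2   0   8   8   8   8   8   8   8   8   8   8  14  14
  3   0   8   8   8   8  11  19  19  19  19  19  19  19
  4   0   8   8   8  14  14  19  19  19  25  25  25  25

25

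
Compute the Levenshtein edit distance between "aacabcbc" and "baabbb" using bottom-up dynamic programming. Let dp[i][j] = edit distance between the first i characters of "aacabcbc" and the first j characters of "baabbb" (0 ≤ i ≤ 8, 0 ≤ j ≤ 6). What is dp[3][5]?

3

   ''  b  a  a  b  b  b
''  0  1  2  3  4  5  6
 a  1  1  1  2  3  4  5
 a  2  2  1  1  2  3  4
 c  3  3  2  2  2  3  4
 a  4  4  3  2  3  3  4
 b  5  4  4  3  2  3  3
 c  6  5  5  4  3  3  4
 b  7  6  6  5  4  3  3
 c  8  7  7  6  5  4  4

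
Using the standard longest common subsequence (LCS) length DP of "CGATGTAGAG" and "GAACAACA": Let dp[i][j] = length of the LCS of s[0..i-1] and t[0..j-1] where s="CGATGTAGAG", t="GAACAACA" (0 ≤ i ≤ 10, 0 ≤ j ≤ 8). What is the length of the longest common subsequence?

4

   ''  G  A  A  C  A  A  C  A
''  0  0  0  0  0  0  0  0  0
 C  0  0  0  0  1  1  1  1  1
 G  0  1  1  1  1  1  1  1  1
 A  0  1  2  2  2  2  2  2  2
 T  0  1  2  2  2  2  2  2  2
 G  0  1  2  2  2  2  2  2  2
 T  0  1  2  2  2  2  2  2  2
 A  0  1  2  3  3  3  3  3  3
 G  0  1  2  3  3  3  3  3  3
 A  0  1  2  3  3  4  4  4  4
 G  0  1  2  3  3  4  4  4  4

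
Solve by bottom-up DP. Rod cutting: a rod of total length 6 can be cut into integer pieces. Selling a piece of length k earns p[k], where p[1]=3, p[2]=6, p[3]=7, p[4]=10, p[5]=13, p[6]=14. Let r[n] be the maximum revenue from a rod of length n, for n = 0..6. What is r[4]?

12

   n    0    1    2    3    4    5    6
r[n]    0    3    6    9   12   15   18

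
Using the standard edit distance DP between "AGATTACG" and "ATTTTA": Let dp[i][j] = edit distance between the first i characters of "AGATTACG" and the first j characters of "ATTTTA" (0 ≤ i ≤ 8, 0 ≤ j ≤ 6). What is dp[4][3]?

2

   ''  A  T  T  T  T  A
''  0  1  2  3  4  5  6
 A  1  0  1  2  3  4  5
 G  2  1  1  2  3  4  5
 A  3  2  2  2  3  4  4
 T  4  3  2  2  2  3  4
 T  5  4  3  2  2  2  3
 A  6  5  4  3  3  3  2
 C  7  6  5  4  4  4  3
 G  8  7  6  5  5  5  4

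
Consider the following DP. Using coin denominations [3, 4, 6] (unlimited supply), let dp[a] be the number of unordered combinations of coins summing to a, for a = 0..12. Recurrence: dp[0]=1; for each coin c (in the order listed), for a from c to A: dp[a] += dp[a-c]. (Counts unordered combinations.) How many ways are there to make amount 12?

after  coin     0     1     2     3     4     5     6     7     8     9    10    11    12
          3     1     0     0     1     0     0     1     0     0     1     0     0     1
          4     1     0     0     1     1     0     1     1     1     1     1     1     2
          6     1     0     0     1     1     0     2     1     1     2     2     1     4

4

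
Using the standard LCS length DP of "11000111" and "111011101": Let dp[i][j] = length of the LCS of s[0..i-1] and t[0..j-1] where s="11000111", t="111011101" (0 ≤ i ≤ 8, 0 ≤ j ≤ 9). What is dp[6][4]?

3

   ''  1  1  1  0  1  1  1  0  1
''  0  0  0  0  0  0  0  0  0  0
 1  0  1  1  1  1  1  1  1  1  1
 1  0  1  2  2  2  2  2  2  2  2
 0  0  1  2  2  3  3  3  3  3  3
 0  0  1  2  2  3  3  3  3  4  4
 0  0  1  2  2  3  3  3  3  4  4
 1  0  1  2  3  3  4  4  4  4  5
 1  0  1  2  3  3  4  5  5  5  5
 1  0  1  2  3  3  4  5  6  6  6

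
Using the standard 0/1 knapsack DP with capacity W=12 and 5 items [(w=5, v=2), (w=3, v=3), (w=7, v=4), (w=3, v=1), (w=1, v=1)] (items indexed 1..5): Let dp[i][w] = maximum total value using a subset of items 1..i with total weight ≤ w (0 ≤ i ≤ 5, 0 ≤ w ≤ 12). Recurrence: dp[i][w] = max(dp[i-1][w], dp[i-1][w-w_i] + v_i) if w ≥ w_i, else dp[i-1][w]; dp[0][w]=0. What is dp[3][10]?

7

i\w   0   1   2   3   4   5   6   7   8   9  10  11  12
  0   0   0   0   0   0   0   0   0   0   0   0   0   0
  1   0   0   0   0   0   2   2   2   2   2   2   2   2
  2   0   0   0   3   3   3   3   3   5   5   5   5   5
  3   0   0   0   3   3   3   3   4   5   5   7   7   7
  4   0   0   0   3   3   3   4   4   5   5   7   7   7
  5   0   1   1   3   4   4   4   5   5   6   7   8   8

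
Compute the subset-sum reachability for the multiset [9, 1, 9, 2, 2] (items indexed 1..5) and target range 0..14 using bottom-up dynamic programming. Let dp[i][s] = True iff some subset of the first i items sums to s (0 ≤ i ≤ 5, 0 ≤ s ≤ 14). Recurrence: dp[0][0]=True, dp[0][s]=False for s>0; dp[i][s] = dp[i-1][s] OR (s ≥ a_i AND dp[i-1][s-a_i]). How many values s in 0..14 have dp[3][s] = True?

4

i\s   0   1   2   3   4   5   6   7   8   9  10  11  12  13  14
  0   T   F   F   F   F   F   F   F   F   F   F   F   F   F   F
  1   T   F   F   F   F   F   F   F   F   T   F   F   F   F   F
  2   T   T   F   F   F   F   F   F   F   T   T   F   F   F   F
  3   T   T   F   F   F   F   F   F   F   T   T   F   F   F   F
  4   T   T   T   T   F   F   F   F   F   T   T   T   T   F   F
  5   T   T   T   T   T   T   F   F   F   T   T   T   T   T   T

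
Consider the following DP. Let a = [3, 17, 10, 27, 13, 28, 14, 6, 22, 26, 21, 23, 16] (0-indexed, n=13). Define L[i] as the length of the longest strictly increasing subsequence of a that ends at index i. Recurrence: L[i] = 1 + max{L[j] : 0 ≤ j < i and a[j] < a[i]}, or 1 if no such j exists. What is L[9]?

   i    0    1    2    3    4    5    6    7    8    9   10   11   12
a[i]    3   17   10   27   13   28   14    6   22   26   21   23   16
L[i]    1    2    2    3    3    4    4    2    5    6    5    6    5

6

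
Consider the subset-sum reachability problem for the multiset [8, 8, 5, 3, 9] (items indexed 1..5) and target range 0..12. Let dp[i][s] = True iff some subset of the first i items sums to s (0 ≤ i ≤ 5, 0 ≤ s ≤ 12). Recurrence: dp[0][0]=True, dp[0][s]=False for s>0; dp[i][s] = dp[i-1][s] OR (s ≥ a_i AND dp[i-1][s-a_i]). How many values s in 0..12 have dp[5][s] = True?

7

i\s   0   1   2   3   4   5   6   7   8   9  10  11  12
  0   T   F   F   F   F   F   F   F   F   F   F   F   F
  1   T   F   F   F   F   F   F   F   T   F   F   F   F
  2   T   F   F   F   F   F   F   F   T   F   F   F   F
  3   T   F   F   F   F   T   F   F   T   F   F   F   F
  4   T   F   F   T   F   T   F   F   T   F   F   T   F
  5   T   F   F   T   F   T   F   F   T   T   F   T   T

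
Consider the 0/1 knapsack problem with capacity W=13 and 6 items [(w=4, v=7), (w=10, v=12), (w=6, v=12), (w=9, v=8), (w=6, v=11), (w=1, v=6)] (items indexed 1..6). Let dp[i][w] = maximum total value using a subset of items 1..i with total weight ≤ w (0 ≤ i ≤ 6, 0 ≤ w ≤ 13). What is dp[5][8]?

i\w   0   1   2   3   4   5   6   7   8   9  10  11  12  13
  0   0   0   0   0   0   0   0   0   0   0   0   0   0   0
  1   0   0   0   0   7   7   7   7   7   7   7   7   7   7
  2   0   0   0   0   7   7   7   7   7   7  12  12  12  12
  3   0   0   0   0   7   7  12  12  12  12  19  19  19  19
  4   0   0   0   0   7   7  12  12  12  12  19  19  19  19
  5   0   0   0   0   7   7  12  12  12  12  19  19  23  23
  6   0   6   6   6   7  13  13  18  18  18  19  25  25  29

12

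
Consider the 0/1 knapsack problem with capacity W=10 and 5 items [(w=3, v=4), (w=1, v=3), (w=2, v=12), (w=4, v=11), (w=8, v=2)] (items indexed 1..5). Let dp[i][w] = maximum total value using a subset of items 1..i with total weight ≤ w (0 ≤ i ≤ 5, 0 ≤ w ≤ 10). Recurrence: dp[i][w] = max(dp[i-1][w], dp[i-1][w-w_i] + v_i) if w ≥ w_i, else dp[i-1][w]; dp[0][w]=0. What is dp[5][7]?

i\w   0   1   2   3   4   5   6   7   8   9  10
  0   0   0   0   0   0   0   0   0   0   0   0
  1   0   0   0   4   4   4   4   4   4   4   4
  2   0   3   3   4   7   7   7   7   7   7   7
  3   0   3  12  15  15  16  19  19  19  19  19
  4   0   3  12  15  15  16  23  26  26  27  30
  5   0   3  12  15  15  16  23  26  26  27  30

26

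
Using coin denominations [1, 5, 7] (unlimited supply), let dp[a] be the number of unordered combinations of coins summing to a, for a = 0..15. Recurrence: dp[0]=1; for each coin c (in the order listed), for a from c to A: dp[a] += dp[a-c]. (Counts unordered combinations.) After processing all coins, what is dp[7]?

3

after  coin     0     1     2     3     4     5     6     7     8     9    10    11    12    13    14    15
          1     1     1     1     1     1     1     1     1     1     1     1     1     1     1     1     1
          5     1     1     1     1     1     2     2     2     2     2     3     3     3     3     3     4
          7     1     1     1     1     1     2     2     3     3     3     4     4     5     5     6     7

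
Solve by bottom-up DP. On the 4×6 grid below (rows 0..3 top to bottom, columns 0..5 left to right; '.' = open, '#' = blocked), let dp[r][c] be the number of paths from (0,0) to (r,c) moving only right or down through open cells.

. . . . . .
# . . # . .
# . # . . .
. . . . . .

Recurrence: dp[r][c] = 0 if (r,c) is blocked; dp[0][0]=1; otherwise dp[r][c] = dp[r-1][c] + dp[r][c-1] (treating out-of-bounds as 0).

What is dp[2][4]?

r\c   0   1   2   3   4   5
  0   1   1   1   1   1   1
  1   0   1   2   0   1   2
  2   0   1   0   0   1   3
  3   0   1   1   1   2   5

1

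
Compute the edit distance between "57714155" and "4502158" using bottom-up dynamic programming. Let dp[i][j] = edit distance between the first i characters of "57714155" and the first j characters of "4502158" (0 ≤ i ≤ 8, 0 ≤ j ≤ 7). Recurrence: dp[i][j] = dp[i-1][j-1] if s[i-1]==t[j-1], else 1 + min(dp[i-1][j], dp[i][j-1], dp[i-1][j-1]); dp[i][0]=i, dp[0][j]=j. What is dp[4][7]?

5

   ''  4  5  0  2  1  5  8
''  0  1  2  3  4  5  6  7
 5  1  1  1  2  3  4  5  6
 7  2  2  2  2  3  4  5  6
 7  3  3  3  3  3  4  5  6
 1  4  4  4  4  4  3  4  5
 4  5  4  5  5  5  4  4  5
 1  6  5  5  6  6  5  5  5
 5  7  6  5  6  7  6  5  6
 5  8  7  6  6  7  7  6  6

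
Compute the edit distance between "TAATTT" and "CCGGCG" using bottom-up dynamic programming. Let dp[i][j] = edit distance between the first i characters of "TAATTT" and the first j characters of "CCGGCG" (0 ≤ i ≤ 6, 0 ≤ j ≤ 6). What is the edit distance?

   ''  C  C  G  G  C  G
''  0  1  2  3  4  5  6
 T  1  1  2  3  4  5  6
 A  2  2  2  3  4  5  6
 A  3  3  3  3  4  5  6
 T  4  4  4  4  4  5  6
 T  5  5  5  5  5  5  6
 T  6  6  6  6  6  6  6

6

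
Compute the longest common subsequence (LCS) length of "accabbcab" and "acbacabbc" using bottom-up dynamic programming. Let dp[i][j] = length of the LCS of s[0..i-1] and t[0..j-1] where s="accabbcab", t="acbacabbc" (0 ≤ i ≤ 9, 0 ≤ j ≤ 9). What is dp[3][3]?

2

   ''  a  c  b  a  c  a  b  b  c
''  0  0  0  0  0  0  0  0  0  0
 a  0  1  1  1  1  1  1  1  1  1
 c  0  1  2  2  2  2  2  2  2  2
 c  0  1  2  2  2  3  3  3  3  3
 a  0  1  2  2  3  3  4  4  4  4
 b  0  1  2  3  3  3  4  5  5  5
 b  0  1  2  3  3  3  4  5  6  6
 c  0  1  2  3  3  4  4  5  6  7
 a  0  1  2  3  4  4  5  5  6  7
 b  0  1  2  3  4  4  5  6  6  7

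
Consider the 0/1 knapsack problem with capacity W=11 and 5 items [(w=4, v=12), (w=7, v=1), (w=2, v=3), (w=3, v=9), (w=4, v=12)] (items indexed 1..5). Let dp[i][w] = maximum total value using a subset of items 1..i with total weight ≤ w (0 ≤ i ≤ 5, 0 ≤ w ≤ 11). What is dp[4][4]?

i\w   0   1   2   3   4   5   6   7   8   9  10  11
  0   0   0   0   0   0   0   0   0   0   0   0   0
  1   0   0   0   0  12  12  12  12  12  12  12  12
  2   0   0   0   0  12  12  12  12  12  12  12  13
  3   0   0   3   3  12  12  15  15  15  15  15  15
  4   0   0   3   9  12  12  15  21  21  24  24  24
  5   0   0   3   9  12  12  15  21  24  24  27  33

12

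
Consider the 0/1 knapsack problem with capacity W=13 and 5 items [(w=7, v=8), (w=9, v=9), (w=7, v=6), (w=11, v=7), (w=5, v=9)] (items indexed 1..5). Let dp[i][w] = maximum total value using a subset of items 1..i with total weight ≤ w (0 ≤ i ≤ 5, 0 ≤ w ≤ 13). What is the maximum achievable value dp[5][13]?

i\w   0   1   2   3   4   5   6   7   8   9  10  11  12  13
  0   0   0   0   0   0   0   0   0   0   0   0   0   0   0
  1   0   0   0   0   0   0   0   8   8   8   8   8   8   8
  2   0   0   0   0   0   0   0   8   8   9   9   9   9   9
  3   0   0   0   0   0   0   0   8   8   9   9   9   9   9
  4   0   0   0   0   0   0   0   8   8   9   9   9   9   9
  5   0   0   0   0   0   9   9   9   9   9   9   9  17  17

17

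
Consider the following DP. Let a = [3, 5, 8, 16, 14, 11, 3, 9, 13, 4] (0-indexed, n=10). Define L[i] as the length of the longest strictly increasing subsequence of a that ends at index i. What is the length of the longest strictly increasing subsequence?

   i    0    1    2    3    4    5    6    7    8    9
a[i]    3    5    8   16   14   11    3    9   13    4
L[i]    1    2    3    4    4    4    1    4    5    2

5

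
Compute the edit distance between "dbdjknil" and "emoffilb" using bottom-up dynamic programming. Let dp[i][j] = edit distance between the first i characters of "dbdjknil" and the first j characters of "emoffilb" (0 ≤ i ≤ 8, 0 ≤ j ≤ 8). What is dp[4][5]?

5

   ''  e  m  o  f  f  i  l  b
''  0  1  2  3  4  5  6  7  8
 d  1  1  2  3  4  5  6  7  8
 b  2  2  2  3  4  5  6  7  7
 d  3  3  3  3  4  5  6  7  8
 j  4  4  4  4  4  5  6  7  8
 k  5  5  5  5  5  5  6  7  8
 n  6  6  6  6  6  6  6  7  8
 i  7  7  7  7  7  7  6  7  8
 l  8  8  8  8  8  8  7  6  7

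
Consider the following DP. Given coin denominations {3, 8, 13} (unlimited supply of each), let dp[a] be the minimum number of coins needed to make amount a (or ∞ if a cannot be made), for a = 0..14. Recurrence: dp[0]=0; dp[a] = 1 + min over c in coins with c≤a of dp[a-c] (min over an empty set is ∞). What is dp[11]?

2

 a  0  1  2  3  4  5  6  7  8  9 10 11 12 13 14
dp  0  -  -  1  -  -  2  -  1  3  -  2  4  1  3
(- denotes ∞ / unreachable)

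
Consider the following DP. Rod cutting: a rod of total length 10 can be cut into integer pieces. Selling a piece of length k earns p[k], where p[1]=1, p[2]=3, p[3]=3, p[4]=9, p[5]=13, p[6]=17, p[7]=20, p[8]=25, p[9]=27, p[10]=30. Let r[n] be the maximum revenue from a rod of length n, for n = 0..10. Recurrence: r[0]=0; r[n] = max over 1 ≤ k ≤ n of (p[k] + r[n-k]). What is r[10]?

30

   n    0    1    2    3    4    5    6    7    8    9   10
r[n]    0    1    3    4    9   13   17   20   25   27   30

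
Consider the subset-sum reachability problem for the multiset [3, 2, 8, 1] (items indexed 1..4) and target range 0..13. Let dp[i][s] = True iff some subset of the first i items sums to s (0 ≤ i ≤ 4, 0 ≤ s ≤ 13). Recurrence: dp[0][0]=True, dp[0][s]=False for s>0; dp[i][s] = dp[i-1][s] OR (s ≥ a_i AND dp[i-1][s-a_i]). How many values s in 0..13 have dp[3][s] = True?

8

i\s   0   1   2   3   4   5   6   7   8   9  10  11  12  13
  0   T   F   F   F   F   F   F   F   F   F   F   F   F   F
  1   T   F   F   T   F   F   F   F   F   F   F   F   F   F
  2   T   F   T   T   F   T   F   F   F   F   F   F   F   F
  3   T   F   T   T   F   T   F   F   T   F   T   T   F   T
  4   T   T   T   T   T   T   T   F   T   T   T   T   T   T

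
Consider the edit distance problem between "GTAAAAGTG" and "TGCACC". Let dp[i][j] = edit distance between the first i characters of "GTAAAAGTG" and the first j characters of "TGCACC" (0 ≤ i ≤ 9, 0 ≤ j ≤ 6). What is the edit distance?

7

   ''  T  G  C  A  C  C
''  0  1  2  3  4  5  6
 G  1  1  1  2  3  4  5
 T  2  1  2  2  3  4  5
 A  3  2  2  3  2  3  4
 A  4  3  3  3  3  3  4
 A  5  4  4  4  3  4  4
 A  6  5  5  5  4  4  5
 G  7  6  5  6  5  5  5
 T  8  7  6  6  6  6  6
 G  9  8  7  7  7  7  7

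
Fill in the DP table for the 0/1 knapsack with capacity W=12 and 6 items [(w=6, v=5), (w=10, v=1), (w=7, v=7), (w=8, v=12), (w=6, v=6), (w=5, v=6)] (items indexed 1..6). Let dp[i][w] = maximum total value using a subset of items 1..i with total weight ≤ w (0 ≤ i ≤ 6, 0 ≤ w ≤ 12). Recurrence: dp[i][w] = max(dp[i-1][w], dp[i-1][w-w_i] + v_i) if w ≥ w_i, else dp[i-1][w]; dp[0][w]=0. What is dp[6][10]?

i\w   0   1   2   3   4   5   6   7   8   9  10  11  12
  0   0   0   0   0   0   0   0   0   0   0   0   0   0
  1   0   0   0   0   0   0   5   5   5   5   5   5   5
  2   0   0   0   0   0   0   5   5   5   5   5   5   5
  3   0   0   0   0   0   0   5   7   7   7   7   7   7
  4   0   0   0   0   0   0   5   7  12  12  12  12  12
  5   0   0   0   0   0   0   6   7  12  12  12  12  12
  6   0   0   0   0   0   6   6   7  12  12  12  12  13

12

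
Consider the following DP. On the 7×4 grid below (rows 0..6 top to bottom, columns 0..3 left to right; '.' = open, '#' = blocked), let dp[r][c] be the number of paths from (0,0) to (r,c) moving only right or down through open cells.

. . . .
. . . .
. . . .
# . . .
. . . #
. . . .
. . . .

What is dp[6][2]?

18

r\c   0   1   2   3
  0   1   1   1   1
  1   1   2   3   4
  2   1   3   6  10
  3   0   3   9  19
  4   0   3  12   0
  5   0   3  15  15
  6   0   3  18  33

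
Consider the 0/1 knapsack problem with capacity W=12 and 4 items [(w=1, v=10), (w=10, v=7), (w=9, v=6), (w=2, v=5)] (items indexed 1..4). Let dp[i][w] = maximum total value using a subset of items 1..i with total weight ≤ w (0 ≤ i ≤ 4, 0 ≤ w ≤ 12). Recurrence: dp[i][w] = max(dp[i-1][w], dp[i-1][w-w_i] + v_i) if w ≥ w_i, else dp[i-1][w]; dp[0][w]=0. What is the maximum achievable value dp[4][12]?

i\w   0   1   2   3   4   5   6   7   8   9  10  11  12
  0   0   0   0   0   0   0   0   0   0   0   0   0   0
  1   0  10  10  10  10  10  10  10  10  10  10  10  10
  2   0  10  10  10  10  10  10  10  10  10  10  17  17
  3   0  10  10  10  10  10  10  10  10  10  16  17  17
  4   0  10  10  15  15  15  15  15  15  15  16  17  21

21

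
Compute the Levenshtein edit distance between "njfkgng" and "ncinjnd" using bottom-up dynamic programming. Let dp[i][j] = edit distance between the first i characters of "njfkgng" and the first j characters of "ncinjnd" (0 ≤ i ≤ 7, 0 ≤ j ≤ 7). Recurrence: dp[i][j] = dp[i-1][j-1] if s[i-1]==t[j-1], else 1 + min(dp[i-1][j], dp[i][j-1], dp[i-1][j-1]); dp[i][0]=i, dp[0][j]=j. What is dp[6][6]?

4

   ''  n  c  i  n  j  n  d
''  0  1  2  3  4  5  6  7
 n  1  0  1  2  3  4  5  6
 j  2  1  1  2  3  3  4  5
 f  3  2  2  2  3  4  4  5
 k  4  3  3  3  3  4  5  5
 g  5  4  4  4  4  4  5  6
 n  6  5  5  5  4  5  4  5
 g  7  6  6  6  5  5  5  5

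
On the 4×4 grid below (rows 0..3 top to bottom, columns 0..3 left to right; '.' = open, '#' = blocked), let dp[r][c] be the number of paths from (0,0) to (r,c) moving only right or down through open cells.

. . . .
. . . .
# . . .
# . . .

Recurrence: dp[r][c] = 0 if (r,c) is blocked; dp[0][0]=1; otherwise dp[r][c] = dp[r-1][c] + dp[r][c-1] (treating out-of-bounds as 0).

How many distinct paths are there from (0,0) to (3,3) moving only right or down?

r\c   0   1   2   3
  0   1   1   1   1
  1   1   2   3   4
  2   0   2   5   9
  3   0   2   7  16

16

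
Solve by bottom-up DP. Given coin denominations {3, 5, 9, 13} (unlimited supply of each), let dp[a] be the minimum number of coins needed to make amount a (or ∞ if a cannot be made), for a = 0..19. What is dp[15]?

 a  0  1  2  3  4  5  6  7  8  9 10 11 12 13 14 15 16 17 18 19
dp  0  -  -  1  -  1  2  -  2  1  2  3  2  1  2  3  2  3  2  3
(- denotes ∞ / unreachable)

3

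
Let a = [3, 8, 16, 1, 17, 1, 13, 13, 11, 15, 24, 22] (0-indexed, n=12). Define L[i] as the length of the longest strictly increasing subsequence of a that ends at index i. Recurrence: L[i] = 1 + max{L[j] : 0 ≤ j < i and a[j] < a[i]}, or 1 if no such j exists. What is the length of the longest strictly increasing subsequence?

   i    0    1    2    3    4    5    6    7    8    9   10   11
a[i]    3    8   16    1   17    1   13   13   11   15   24   22
L[i]    1    2    3    1    4    1    3    3    3    4    5    5

5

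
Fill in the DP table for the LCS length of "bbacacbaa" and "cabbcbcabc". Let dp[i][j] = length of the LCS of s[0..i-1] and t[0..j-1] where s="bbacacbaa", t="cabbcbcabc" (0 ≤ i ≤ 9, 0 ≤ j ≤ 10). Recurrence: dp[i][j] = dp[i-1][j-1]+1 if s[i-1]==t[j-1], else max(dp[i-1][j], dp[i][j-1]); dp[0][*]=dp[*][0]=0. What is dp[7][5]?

   ''  c  a  b  b  c  b  c  a  b  c
''  0  0  0  0  0  0  0  0  0  0  0
 b  0  0  0  1  1  1  1  1  1  1  1
 b  0  0  0  1  2  2  2  2  2  2  2
 a  0  0  1  1  2  2  2  2  3  3  3
 c  0  1  1  1  2  3  3  3  3  3  4
 a  0  1  2  2  2  3  3  3  4  4  4
 c  0  1  2  2  2  3  3  4  4  4  5
 b  0  1  2  3  3  3  4  4  4  5  5
 a  0  1  2  3  3  3  4  4  5  5  5
 a  0  1  2  3  3  3  4  4  5  5  5

3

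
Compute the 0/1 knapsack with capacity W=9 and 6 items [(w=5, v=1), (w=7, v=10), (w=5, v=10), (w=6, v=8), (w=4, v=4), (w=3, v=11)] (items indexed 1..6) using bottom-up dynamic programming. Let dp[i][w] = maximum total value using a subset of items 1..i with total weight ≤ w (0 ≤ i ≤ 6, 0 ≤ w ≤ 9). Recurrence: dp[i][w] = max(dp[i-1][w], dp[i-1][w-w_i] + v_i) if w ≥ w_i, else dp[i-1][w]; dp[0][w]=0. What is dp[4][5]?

i\w   0   1   2   3   4   5   6   7   8   9
  0   0   0   0   0   0   0   0   0   0   0
  1   0   0   0   0   0   1   1   1   1   1
  2   0   0   0   0   0   1   1  10  10  10
  3   0   0   0   0   0  10  10  10  10  10
  4   0   0   0   0   0  10  10  10  10  10
  5   0   0   0   0   4  10  10  10  10  14
  6   0   0   0  11  11  11  11  15  21  21

10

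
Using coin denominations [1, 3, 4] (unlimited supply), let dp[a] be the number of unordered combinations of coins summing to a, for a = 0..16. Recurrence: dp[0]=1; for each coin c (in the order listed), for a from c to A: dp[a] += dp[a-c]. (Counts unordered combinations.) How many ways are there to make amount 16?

17

after  coin     0     1     2     3     4     5     6     7     8     9    10    11    12    13    14    15    16
          1     1     1     1     1     1     1     1     1     1     1     1     1     1     1     1     1     1
          3     1     1     1     2     2     2     3     3     3     4     4     4     5     5     5     6     6
          4     1     1     1     2     3     3     4     5     6     7     8     9    11    12    13    15    17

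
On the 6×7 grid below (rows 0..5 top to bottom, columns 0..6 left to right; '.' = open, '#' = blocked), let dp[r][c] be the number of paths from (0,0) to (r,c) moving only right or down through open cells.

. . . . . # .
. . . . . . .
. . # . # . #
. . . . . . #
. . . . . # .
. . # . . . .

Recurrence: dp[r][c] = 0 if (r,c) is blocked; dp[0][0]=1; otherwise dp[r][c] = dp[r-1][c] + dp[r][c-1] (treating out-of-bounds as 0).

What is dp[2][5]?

r\c   0   1   2   3   4   5   6
  0   1   1   1   1   1   0   0
  1   1   2   3   4   5   5   5
  2   1   3   0   4   0   5   0
  3   1   4   4   8   8  13   0
  4   1   5   9  17  25   0   0
  5   1   6   0  17  42  42  42

5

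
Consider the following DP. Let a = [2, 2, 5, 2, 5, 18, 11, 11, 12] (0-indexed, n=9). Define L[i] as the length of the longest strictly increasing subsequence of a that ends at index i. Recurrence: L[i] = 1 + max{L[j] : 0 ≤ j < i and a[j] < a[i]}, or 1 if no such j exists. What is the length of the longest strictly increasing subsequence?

   i    0    1    2    3    4    5    6    7    8
a[i]    2    2    5    2    5   18   11   11   12
L[i]    1    1    2    1    2    3    3    3    4

4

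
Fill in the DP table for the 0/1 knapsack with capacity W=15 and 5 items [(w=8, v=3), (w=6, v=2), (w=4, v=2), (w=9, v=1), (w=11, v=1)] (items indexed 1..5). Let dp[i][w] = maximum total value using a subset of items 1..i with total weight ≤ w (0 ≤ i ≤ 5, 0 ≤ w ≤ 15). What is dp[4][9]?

3

i\w   0   1   2   3   4   5   6   7   8   9  10  11  12  13  14  15
  0   0   0   0   0   0   0   0   0   0   0   0   0   0   0   0   0
  1   0   0   0   0   0   0   0   0   3   3   3   3   3   3   3   3
  2   0   0   0   0   0   0   2   2   3   3   3   3   3   3   5   5
  3   0   0   0   0   2   2   2   2   3   3   4   4   5   5   5   5
  4   0   0   0   0   2   2   2   2   3   3   4   4   5   5   5   5
  5   0   0   0   0   2   2   2   2   3   3   4   4   5   5   5   5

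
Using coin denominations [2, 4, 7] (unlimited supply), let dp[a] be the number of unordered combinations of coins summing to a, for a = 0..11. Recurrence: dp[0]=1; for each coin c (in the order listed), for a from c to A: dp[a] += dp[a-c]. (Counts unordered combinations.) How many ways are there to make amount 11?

after  coin     0     1     2     3     4     5     6     7     8     9    10    11
          2     1     0     1     0     1     0     1     0     1     0     1     0
          4     1     0     1     0     2     0     2     0     3     0     3     0
          7     1     0     1     0     2     0     2     1     3     1     3     2

2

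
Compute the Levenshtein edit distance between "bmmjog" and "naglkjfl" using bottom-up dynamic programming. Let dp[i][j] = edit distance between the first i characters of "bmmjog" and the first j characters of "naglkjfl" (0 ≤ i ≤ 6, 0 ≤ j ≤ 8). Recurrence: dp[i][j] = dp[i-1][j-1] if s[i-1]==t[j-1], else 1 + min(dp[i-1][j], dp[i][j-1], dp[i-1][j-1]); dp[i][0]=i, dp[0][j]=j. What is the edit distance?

7

   ''  n  a  g  l  k  j  f  l
''  0  1  2  3  4  5  6  7  8
 b  1  1  2  3  4  5  6  7  8
 m  2  2  2  3  4  5  6  7  8
 m  3  3  3  3  4  5  6  7  8
 j  4  4  4  4  4  5  5  6  7
 o  5  5  5  5  5  5  6  6  7
 g  6  6  6  5  6  6  6  7  7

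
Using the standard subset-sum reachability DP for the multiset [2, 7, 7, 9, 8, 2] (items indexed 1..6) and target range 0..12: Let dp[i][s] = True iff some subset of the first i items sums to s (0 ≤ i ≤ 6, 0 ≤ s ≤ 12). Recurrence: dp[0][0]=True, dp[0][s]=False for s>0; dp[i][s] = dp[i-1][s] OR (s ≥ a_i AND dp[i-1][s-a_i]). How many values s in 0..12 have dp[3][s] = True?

4

i\s   0   1   2   3   4   5   6   7   8   9  10  11  12
  0   T   F   F   F   F   F   F   F   F   F   F   F   F
  1   T   F   T   F   F   F   F   F   F   F   F   F   F
  2   T   F   T   F   F   F   F   T   F   T   F   F   F
  3   T   F   T   F   F   F   F   T   F   T   F   F   F
  4   T   F   T   F   F   F   F   T   F   T   F   T   F
  5   T   F   T   F   F   F   F   T   T   T   T   T   F
  6   T   F   T   F   T   F   F   T   T   T   T   T   T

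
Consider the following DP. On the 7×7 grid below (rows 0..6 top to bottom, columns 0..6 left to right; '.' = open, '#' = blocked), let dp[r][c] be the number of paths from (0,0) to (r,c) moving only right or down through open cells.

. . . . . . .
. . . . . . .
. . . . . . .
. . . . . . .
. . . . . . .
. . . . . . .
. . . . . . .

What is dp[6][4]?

r\c   0   1   2   3   4   5   6
  0   1   1   1   1   1   1   1
  1   1   2   3   4   5   6   7
  2   1   3   6  10  15  21  28
  3   1   4  10  20  35  56  84
  4   1   5  15  35  70 126 210
  5   1   6  21  56 126 252 462
  6   1   7  28  84 210 462 924

210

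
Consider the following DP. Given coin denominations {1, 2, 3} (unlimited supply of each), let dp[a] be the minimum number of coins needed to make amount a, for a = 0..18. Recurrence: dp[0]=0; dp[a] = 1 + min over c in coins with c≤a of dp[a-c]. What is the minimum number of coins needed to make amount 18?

 a  0  1  2  3  4  5  6  7  8  9 10 11 12 13 14 15 16 17 18
dp  0  1  1  1  2  2  2  3  3  3  4  4  4  5  5  5  6  6  6

6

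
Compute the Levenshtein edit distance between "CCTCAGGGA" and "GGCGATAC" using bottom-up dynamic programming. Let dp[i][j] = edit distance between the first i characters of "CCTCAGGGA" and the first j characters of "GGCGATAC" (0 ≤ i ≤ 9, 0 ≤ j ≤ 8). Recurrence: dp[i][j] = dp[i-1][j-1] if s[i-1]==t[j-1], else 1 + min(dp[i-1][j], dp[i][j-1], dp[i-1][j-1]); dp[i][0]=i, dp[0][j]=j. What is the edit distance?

7

   ''  G  G  C  G  A  T  A  C
''  0  1  2  3  4  5  6  7  8
 C  1  1  2  2  3  4  5  6  7
 C  2  2  2  2  3  4  5  6  6
 T  3  3  3  3  3  4  4  5  6
 C  4  4  4  3  4  4  5  5  5
 A  5  5  5  4  4  4  5  5  6
 G  6  5  5  5  4  5  5  6  6
 G  7  6  5  6  5  5  6  6  7
 G  8  7  6  6  6  6  6  7  7
 A  9  8  7  7  7  6  7  6  7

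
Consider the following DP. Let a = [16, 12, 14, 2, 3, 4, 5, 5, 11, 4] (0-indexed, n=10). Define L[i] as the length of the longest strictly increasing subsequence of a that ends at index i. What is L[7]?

4

   i    0    1    2    3    4    5    6    7    8    9
a[i]   16   12   14    2    3    4    5    5   11    4
L[i]    1    1    2    1    2    3    4    4    5    3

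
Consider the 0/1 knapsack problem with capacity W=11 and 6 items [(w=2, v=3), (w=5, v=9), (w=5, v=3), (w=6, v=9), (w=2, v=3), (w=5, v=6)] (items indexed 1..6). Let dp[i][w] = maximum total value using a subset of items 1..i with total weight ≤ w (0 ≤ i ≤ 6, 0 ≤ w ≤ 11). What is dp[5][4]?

6

i\w   0   1   2   3   4   5   6   7   8   9  10  11
  0   0   0   0   0   0   0   0   0   0   0   0   0
  1   0   0   3   3   3   3   3   3   3   3   3   3
  2   0   0   3   3   3   9   9  12  12  12  12  12
  3   0   0   3   3   3   9   9  12  12  12  12  12
  4   0   0   3   3   3   9   9  12  12  12  12  18
  5   0   0   3   3   6   9   9  12  12  15  15  18
  6   0   0   3   3   6   9   9  12  12  15  15  18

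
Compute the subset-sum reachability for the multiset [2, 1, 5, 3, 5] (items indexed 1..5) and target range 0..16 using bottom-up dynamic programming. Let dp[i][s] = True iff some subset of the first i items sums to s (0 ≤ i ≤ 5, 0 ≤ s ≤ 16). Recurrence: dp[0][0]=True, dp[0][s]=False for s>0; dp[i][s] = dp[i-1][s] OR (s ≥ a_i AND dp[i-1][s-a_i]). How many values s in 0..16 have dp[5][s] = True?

i\s   0   1   2   3   4   5   6   7   8   9  10  11  12  13  14  15  16
  0   T   F   F   F   F   F   F   F   F   F   F   F   F   F   F   F   F
  1   T   F   T   F   F   F   F   F   F   F   F   F   F   F   F   F   F
  2   T   T   T   T   F   F   F   F   F   F   F   F   F   F   F   F   F
  3   T   T   T   T   F   T   T   T   T   F   F   F   F   F   F   F   F
  4   T   T   T   T   T   T   T   T   T   T   T   T   F   F   F   F   F
  5   T   T   T   T   T   T   T   T   T   T   T   T   T   T   T   T   T

17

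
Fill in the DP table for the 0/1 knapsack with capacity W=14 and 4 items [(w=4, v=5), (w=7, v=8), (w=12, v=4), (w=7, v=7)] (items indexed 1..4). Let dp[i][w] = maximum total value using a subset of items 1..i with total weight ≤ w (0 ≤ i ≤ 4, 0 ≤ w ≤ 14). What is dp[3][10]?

i\w   0   1   2   3   4   5   6   7   8   9  10  11  12  13  14
  0   0   0   0   0   0   0   0   0   0   0   0   0   0   0   0
  1   0   0   0   0   5   5   5   5   5   5   5   5   5   5   5
  2   0   0   0   0   5   5   5   8   8   8   8  13  13  13  13
  3   0   0   0   0   5   5   5   8   8   8   8  13  13  13  13
  4   0   0   0   0   5   5   5   8   8   8   8  13  13  13  15

8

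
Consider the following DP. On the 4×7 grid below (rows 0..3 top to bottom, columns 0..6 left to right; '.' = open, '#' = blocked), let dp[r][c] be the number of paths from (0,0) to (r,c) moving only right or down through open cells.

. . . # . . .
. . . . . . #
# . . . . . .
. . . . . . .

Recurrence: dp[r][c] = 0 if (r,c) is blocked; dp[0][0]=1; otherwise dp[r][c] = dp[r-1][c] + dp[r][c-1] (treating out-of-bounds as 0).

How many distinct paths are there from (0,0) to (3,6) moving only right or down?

54

r\c   0   1   2   3   4   5   6
  0   1   1   1   0   0   0   0
  1   1   2   3   3   3   3   0
  2   0   2   5   8  11  14  14
  3   0   2   7  15  26  40  54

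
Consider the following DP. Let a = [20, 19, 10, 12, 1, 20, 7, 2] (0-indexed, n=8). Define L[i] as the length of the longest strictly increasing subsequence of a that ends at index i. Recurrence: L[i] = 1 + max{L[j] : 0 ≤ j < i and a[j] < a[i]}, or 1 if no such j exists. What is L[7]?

2

   i    0    1    2    3    4    5    6    7
a[i]   20   19   10   12    1   20    7    2
L[i]    1    1    1    2    1    3    2    2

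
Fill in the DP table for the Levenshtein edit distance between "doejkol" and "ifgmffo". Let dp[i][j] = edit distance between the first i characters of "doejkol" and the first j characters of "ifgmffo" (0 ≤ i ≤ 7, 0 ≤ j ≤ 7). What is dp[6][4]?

   ''  i  f  g  m  f  f  o
''  0  1  2  3  4  5  6  7
 d  1  1  2  3  4  5  6  7
 o  2  2  2  3  4  5  6  6
 e  3  3  3  3  4  5  6  7
 j  4  4  4  4  4  5  6  7
 k  5  5  5  5  5  5  6  7
 o  6  6  6  6  6  6  6  6
 l  7  7  7  7  7  7  7  7

6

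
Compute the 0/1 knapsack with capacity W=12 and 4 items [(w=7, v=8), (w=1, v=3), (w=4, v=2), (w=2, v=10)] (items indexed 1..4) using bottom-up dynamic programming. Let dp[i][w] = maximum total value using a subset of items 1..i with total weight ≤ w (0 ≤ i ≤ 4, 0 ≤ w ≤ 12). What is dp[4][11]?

21

i\w   0   1   2   3   4   5   6   7   8   9  10  11  12
  0   0   0   0   0   0   0   0   0   0   0   0   0   0
  1   0   0   0   0   0   0   0   8   8   8   8   8   8
  2   0   3   3   3   3   3   3   8  11  11  11  11  11
  3   0   3   3   3   3   5   5   8  11  11  11  11  13
  4   0   3  10  13  13  13  13  15  15  18  21  21  21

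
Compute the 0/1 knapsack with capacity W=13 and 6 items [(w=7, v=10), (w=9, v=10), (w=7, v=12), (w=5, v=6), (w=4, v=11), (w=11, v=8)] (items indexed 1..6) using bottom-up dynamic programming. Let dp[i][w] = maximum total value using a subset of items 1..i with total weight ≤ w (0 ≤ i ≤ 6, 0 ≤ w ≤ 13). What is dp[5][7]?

i\w   0   1   2   3   4   5   6   7   8   9  10  11  12  13
  0   0   0   0   0   0   0   0   0   0   0   0   0   0   0
  1   0   0   0   0   0   0   0  10  10  10  10  10  10  10
  2   0   0   0   0   0   0   0  10  10  10  10  10  10  10
  3   0   0   0   0   0   0   0  12  12  12  12  12  12  12
  4   0   0   0   0   0   6   6  12  12  12  12  12  18  18
  5   0   0   0   0  11  11  11  12  12  17  17  23  23  23
  6   0   0   0   0  11  11  11  12  12  17  17  23  23  23

12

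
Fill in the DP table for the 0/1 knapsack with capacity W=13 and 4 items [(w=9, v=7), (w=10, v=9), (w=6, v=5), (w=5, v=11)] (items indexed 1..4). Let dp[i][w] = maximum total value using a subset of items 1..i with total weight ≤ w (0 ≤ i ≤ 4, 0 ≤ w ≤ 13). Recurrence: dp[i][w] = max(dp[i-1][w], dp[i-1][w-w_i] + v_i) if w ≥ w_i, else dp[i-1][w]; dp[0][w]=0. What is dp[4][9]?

11

i\w   0   1   2   3   4   5   6   7   8   9  10  11  12  13
  0   0   0   0   0   0   0   0   0   0   0   0   0   0   0
  1   0   0   0   0   0   0   0   0   0   7   7   7   7   7
  2   0   0   0   0   0   0   0   0   0   7   9   9   9   9
  3   0   0   0   0   0   0   5   5   5   7   9   9   9   9
  4   0   0   0   0   0  11  11  11  11  11  11  16  16  16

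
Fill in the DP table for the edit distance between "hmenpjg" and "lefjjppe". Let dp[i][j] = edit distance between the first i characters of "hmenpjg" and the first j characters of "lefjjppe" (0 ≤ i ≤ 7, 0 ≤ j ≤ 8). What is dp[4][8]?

8

   ''  l  e  f  j  j  p  p  e
''  0  1  2  3  4  5  6  7  8
 h  1  1  2  3  4  5  6  7  8
 m  2  2  2  3  4  5  6  7  8
 e  3  3  2  3  4  5  6  7  7
 n  4  4  3  3  4  5  6  7  8
 p  5  5  4  4  4  5  5  6  7
 j  6  6  5  5  4  4  5  6  7
 g  7  7  6  6  5  5  5  6  7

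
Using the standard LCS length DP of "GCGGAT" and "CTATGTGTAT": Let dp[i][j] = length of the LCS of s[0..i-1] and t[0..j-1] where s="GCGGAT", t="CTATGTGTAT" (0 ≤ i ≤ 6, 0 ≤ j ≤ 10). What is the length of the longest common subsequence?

5

   ''  C  T  A  T  G  T  G  T  A  T
''  0  0  0  0  0  0  0  0  0  0  0
 G  0  0  0  0  0  1  1  1  1  1  1
 C  0  1  1  1  1  1  1  1  1  1  1
 G  0  1  1  1  1  2  2  2  2  2  2
 G  0  1  1  1  1  2  2  3  3  3  3
 A  0  1  1  2  2  2  2  3  3  4  4
 T  0  1  2  2  3  3  3  3  4  4  5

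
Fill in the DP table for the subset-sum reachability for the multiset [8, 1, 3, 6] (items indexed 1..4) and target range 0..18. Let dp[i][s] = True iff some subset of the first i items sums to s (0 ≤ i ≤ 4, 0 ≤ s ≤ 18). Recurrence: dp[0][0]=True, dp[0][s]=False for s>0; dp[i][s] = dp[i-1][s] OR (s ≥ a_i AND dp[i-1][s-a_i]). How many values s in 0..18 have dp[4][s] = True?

i\s   0   1   2   3   4   5   6   7   8   9  10  11  12  13  14  15  16  17  18
  0   T   F   F   F   F   F   F   F   F   F   F   F   F   F   F   F   F   F   F
  1   T   F   F   F   F   F   F   F   T   F   F   F   F   F   F   F   F   F   F
  2   T   T   F   F   F   F   F   F   T   T   F   F   F   F   F   F   F   F   F
  3   T   T   F   T   T   F   F   F   T   T   F   T   T   F   F   F   F   F   F
  4   T   T   F   T   T   F   T   T   T   T   T   T   T   F   T   T   F   T   T

15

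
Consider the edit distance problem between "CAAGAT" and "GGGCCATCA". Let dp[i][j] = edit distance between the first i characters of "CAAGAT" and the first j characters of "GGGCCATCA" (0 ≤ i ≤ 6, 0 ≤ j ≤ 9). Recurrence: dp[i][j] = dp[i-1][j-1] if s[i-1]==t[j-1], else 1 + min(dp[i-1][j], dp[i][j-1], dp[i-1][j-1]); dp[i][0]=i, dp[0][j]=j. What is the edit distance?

   ''  G  G  G  C  C  A  T  C  A
''  0  1  2  3  4  5  6  7  8  9
 C  1  1  2  3  3  4  5  6  7  8
 A  2  2  2  3  4  4  4  5  6  7
 A  3  3  3  3  4  5  4  5  6  6
 G  4  3  3  3  4  5  5  5  6  7
 A  5  4  4  4  4  5  5  6  6  6
 T  6  5  5  5  5  5  6  5  6  7

7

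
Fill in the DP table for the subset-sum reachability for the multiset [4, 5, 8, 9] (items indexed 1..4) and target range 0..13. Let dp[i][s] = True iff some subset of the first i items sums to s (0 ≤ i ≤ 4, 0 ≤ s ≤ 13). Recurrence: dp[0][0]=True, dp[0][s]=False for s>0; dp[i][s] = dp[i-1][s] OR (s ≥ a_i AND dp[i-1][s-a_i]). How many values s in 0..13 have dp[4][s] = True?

i\s   0   1   2   3   4   5   6   7   8   9  10  11  12  13
  0   T   F   F   F   F   F   F   F   F   F   F   F   F   F
  1   T   F   F   F   T   F   F   F   F   F   F   F   F   F
  2   T   F   F   F   T   T   F   F   F   T   F   F   F   F
  3   T   F   F   F   T   T   F   F   T   T   F   F   T   T
  4   T   F   F   F   T   T   F   F   T   T   F   F   T   T

7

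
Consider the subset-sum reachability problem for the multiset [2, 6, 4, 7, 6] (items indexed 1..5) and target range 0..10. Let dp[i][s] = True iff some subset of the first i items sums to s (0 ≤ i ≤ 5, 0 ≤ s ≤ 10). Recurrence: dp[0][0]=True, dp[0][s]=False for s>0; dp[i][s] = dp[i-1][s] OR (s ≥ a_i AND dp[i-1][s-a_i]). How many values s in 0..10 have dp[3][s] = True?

i\s   0   1   2   3   4   5   6   7   8   9  10
  0   T   F   F   F   F   F   F   F   F   F   F
  1   T   F   T   F   F   F   F   F   F   F   F
  2   T   F   T   F   F   F   T   F   T   F   F
  3   T   F   T   F   T   F   T   F   T   F   T
  4   T   F   T   F   T   F   T   T   T   T   T
  5   T   F   T   F   T   F   T   T   T   T   T

6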